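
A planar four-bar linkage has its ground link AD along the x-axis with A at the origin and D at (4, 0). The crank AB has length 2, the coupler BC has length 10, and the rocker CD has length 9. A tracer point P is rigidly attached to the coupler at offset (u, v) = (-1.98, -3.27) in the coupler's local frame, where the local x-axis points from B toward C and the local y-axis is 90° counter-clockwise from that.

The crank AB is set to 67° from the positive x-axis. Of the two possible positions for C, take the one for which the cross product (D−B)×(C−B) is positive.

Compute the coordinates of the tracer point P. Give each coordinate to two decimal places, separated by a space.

0.97 -1.98

A=(0,0), D=(4.00,0)
B = A + 2.00·(cos67°, sin67°) = (0.7815, 1.8410)
|BD| = 3.7079
circle(B,10.00) ∩ circle(D,9.00): a=4.4161, h=8.9721
  candidates: C₊=(9.0695,7.4364) cross=33.267; C₋=(0.1600,-8.1397) cross=-33.267
  mode + wants cross > 0 → take C=(9.0695,7.4364) (cross=33.267)
ex = (C−B)/|BC| = (0.8288,0.5595); ey = (-0.5595,0.8288)
P = B + -1.98·ex + -3.27·ey = (0.9701,-1.9771)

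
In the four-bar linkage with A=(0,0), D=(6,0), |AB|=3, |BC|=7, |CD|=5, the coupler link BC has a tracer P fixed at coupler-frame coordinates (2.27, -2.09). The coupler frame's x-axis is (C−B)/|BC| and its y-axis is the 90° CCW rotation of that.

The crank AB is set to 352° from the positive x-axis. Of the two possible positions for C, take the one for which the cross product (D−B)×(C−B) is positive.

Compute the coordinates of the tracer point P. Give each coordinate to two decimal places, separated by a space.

6.05 -0.20

A=(0,0), D=(6.00,0)
B = A + 3.00·(cos352°, sin352°) = (2.9708, -0.4175)
|BD| = 3.0578
circle(B,7.00) ∩ circle(D,5.00): a=5.4533, h=4.3888
  candidates: C₊=(7.7737,4.6748) cross=13.420; C₋=(8.9723,-4.0207) cross=-13.420
  mode + wants cross > 0 → take C=(7.7737,4.6748) (cross=13.420)
ex = (C−B)/|BC| = (0.6861,0.7275); ey = (-0.7275,0.6861)
P = B + 2.27·ex + -2.09·ey = (6.0488,-0.2002)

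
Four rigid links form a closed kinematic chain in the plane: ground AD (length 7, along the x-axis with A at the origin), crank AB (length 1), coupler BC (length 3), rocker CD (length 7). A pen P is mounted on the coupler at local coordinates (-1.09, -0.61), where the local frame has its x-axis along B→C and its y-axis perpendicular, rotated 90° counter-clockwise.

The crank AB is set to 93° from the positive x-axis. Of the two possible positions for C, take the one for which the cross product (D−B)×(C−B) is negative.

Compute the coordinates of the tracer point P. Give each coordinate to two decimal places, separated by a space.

-0.78 2.01

A=(0,0), D=(7.00,0)
B = A + 1.00·(cos93°, sin93°) = (-0.0523, 0.9986)
|BD| = 7.1227
circle(B,3.00) ∩ circle(D,7.00): a=0.7534, h=2.9039
  candidates: C₊=(1.1008,3.7682) cross=20.683; C₋=(0.2865,-1.9822) cross=-20.683
  mode - wants cross < 0 → take C=(0.2865,-1.9822) (cross=-20.683)
ex = (C−B)/|BC| = (0.1129,-0.9936); ey = (0.9936,0.1129)
P = B + -1.09·ex + -0.61·ey = (-0.7815,2.0128)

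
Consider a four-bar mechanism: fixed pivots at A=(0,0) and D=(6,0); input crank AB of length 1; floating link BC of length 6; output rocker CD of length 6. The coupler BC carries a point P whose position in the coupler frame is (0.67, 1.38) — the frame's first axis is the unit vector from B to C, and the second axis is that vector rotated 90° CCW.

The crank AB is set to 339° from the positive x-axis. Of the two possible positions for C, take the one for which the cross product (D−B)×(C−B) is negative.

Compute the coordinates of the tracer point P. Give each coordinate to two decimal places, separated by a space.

A=(0,0), D=(6.00,0)
B = A + 1.00·(cos339°, sin339°) = (0.9336, -0.3584)
|BD| = 5.0791
circle(B,6.00) ∩ circle(D,6.00): a=2.5395, h=5.4361
  candidates: C₊=(3.0832,5.2433) cross=27.610; C₋=(3.8503,-5.6017) cross=-27.610
  mode - wants cross < 0 → take C=(3.8503,-5.6017) (cross=-27.610)
ex = (C−B)/|BC| = (0.4861,-0.8739); ey = (0.8739,0.4861)
P = B + 0.67·ex + 1.38·ey = (2.4653,-0.2730)

2.47 -0.27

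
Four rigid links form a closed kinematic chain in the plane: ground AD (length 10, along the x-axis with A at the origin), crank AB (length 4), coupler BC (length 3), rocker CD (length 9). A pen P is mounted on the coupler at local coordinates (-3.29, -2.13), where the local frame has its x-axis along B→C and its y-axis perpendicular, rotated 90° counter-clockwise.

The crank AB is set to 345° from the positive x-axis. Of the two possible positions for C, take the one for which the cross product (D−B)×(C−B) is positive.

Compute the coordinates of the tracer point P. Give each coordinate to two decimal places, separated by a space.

A=(0,0), D=(10.00,0)
B = A + 4.00·(cos345°, sin345°) = (3.8637, -1.0353)
|BD| = 6.2230
circle(B,3.00) ∩ circle(D,9.00): a=-2.6735, h=1.3611
  candidates: C₊=(1.0011,-0.1379) cross=8.470; C₋=(1.4539,-2.8222) cross=-8.470
  mode + wants cross > 0 → take C=(1.0011,-0.1379) (cross=8.470)
ex = (C−B)/|BC| = (-0.9542,0.2991); ey = (-0.2991,-0.9542)
P = B + -3.29·ex + -2.13·ey = (7.6402,0.0131)

7.64 0.01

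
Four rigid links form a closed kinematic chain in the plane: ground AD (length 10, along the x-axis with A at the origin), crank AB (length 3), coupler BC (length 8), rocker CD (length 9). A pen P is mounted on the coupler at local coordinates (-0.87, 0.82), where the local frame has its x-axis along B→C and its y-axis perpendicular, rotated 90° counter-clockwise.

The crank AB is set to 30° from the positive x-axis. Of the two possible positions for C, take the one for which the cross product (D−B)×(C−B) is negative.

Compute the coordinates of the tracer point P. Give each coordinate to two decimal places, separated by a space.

3.29 2.47

A=(0,0), D=(10.00,0)
B = A + 3.00·(cos30°, sin30°) = (2.5981, 1.5000)
|BD| = 7.5524
circle(B,8.00) ∩ circle(D,9.00): a=2.6507, h=7.5481
  candidates: C₊=(6.6951,8.3713) cross=57.006; C₋=(3.6968,-6.4242) cross=-57.006
  mode - wants cross < 0 → take C=(3.6968,-6.4242) (cross=-57.006)
ex = (C−B)/|BC| = (0.1373,-0.9905); ey = (0.9905,0.1373)
P = B + -0.87·ex + 0.82·ey = (3.2908,2.4744)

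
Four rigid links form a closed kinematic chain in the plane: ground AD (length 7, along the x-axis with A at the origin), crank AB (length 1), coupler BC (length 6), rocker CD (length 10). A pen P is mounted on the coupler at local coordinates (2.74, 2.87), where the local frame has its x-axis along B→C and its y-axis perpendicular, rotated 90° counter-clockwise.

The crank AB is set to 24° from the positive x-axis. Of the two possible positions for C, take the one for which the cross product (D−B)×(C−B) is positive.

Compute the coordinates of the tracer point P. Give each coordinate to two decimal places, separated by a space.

-2.65 2.15

A=(0,0), D=(7.00,0)
B = A + 1.00·(cos24°, sin24°) = (0.9135, 0.4067)
|BD| = 6.1000
circle(B,6.00) ∩ circle(D,10.00): a=-2.1959, h=5.5837
  candidates: C₊=(-0.9051,6.1245) cross=34.061; C₋=(-1.6497,-5.0182) cross=-34.061
  mode + wants cross > 0 → take C=(-0.9051,6.1245) (cross=34.061)
ex = (C−B)/|BC| = (-0.3031,0.9530); ey = (-0.9530,-0.3031)
P = B + 2.74·ex + 2.87·ey = (-2.6520,2.1479)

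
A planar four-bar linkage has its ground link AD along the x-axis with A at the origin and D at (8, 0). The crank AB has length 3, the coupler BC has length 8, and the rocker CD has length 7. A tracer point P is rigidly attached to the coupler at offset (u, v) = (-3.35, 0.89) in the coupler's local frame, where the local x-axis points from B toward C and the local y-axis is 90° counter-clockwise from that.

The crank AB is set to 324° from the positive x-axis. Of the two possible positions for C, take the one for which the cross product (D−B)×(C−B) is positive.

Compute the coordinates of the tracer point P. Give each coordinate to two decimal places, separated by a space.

A=(0,0), D=(8.00,0)
B = A + 3.00·(cos324°, sin324°) = (2.4271, -1.7634)
|BD| = 5.8453
circle(B,8.00) ∩ circle(D,7.00): a=4.2057, h=6.8053
  candidates: C₊=(4.3839,5.9936) cross=39.779; C₋=(8.4898,-6.9828) cross=-39.779
  mode + wants cross > 0 → take C=(4.3839,5.9936) (cross=39.779)
ex = (C−B)/|BC| = (0.2446,0.9696); ey = (-0.9696,0.2446)
P = B + -3.35·ex + 0.89·ey = (0.7447,-4.7939)

0.74 -4.79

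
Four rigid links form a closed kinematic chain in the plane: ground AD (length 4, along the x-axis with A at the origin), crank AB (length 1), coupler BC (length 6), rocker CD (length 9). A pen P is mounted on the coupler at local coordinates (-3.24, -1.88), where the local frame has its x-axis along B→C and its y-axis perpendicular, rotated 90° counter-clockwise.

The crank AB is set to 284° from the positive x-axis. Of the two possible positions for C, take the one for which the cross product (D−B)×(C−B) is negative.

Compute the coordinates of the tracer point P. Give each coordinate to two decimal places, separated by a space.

-0.06 2.76

A=(0,0), D=(4.00,0)
B = A + 1.00·(cos284°, sin284°) = (0.2419, -0.9703)
|BD| = 3.8813
circle(B,6.00) ∩ circle(D,9.00): a=-3.8563, h=4.5966
  candidates: C₊=(-4.6411,2.5163) cross=17.841; C₋=(-2.3429,-6.3850) cross=-17.841
  mode - wants cross < 0 → take C=(-2.3429,-6.3850) (cross=-17.841)
ex = (C−B)/|BC| = (-0.4308,-0.9024); ey = (0.9024,-0.4308)
P = B + -3.24·ex + -1.88·ey = (-0.0589,2.7635)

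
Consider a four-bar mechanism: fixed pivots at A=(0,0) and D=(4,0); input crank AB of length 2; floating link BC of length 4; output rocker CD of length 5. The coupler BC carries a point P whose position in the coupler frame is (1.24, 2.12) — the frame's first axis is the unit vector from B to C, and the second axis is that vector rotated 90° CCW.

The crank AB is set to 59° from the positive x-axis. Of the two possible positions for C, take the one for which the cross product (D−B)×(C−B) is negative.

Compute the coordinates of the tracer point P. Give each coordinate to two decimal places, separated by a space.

A=(0,0), D=(4.00,0)
B = A + 2.00·(cos59°, sin59°) = (1.0301, 1.7143)
|BD| = 3.4292
circle(B,4.00) ∩ circle(D,5.00): a=0.4023, h=3.9797
  candidates: C₊=(3.3681,4.9599) cross=13.647; C₋=(-0.6110,-1.9335) cross=-13.647
  mode - wants cross < 0 → take C=(-0.6110,-1.9335) (cross=-13.647)
ex = (C−B)/|BC| = (-0.4103,-0.9120); ey = (0.9120,-0.4103)
P = B + 1.24·ex + 2.12·ey = (2.4547,-0.2863)

2.45 -0.29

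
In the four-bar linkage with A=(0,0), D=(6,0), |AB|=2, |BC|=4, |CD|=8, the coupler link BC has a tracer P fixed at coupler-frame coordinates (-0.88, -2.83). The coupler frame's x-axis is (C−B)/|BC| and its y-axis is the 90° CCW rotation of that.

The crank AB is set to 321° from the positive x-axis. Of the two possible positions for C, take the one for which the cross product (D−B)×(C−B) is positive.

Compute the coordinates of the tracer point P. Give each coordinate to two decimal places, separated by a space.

3.66 0.82

A=(0,0), D=(6.00,0)
B = A + 2.00·(cos321°, sin321°) = (1.5543, -1.2586)
|BD| = 4.6204
circle(B,4.00) ∩ circle(D,8.00): a=-2.8841, h=2.7717
  candidates: C₊=(-1.9757,0.6225) cross=12.806; C₋=(-0.4657,-4.7111) cross=-12.806
  mode + wants cross > 0 → take C=(-1.9757,0.6225) (cross=12.806)
ex = (C−B)/|BC| = (-0.8825,0.4703); ey = (-0.4703,-0.8825)
P = B + -0.88·ex + -2.83·ey = (3.6618,0.8250)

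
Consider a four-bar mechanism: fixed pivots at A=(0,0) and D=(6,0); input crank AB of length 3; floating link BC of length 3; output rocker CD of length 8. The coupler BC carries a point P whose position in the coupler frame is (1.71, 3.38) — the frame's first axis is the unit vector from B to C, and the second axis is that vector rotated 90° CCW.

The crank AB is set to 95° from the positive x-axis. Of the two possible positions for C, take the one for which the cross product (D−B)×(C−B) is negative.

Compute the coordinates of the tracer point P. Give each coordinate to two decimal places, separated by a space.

A=(0,0), D=(6.00,0)
B = A + 3.00·(cos95°, sin95°) = (-0.2615, 2.9886)
|BD| = 6.9381
circle(B,3.00) ∩ circle(D,8.00): a=-0.4945, h=2.9590
  candidates: C₊=(0.5668,5.8720) cross=20.530; C₋=(-1.9823,0.5312) cross=-20.530
  mode - wants cross < 0 → take C=(-1.9823,0.5312) (cross=-20.530)
ex = (C−B)/|BC| = (-0.5736,-0.8191); ey = (0.8191,-0.5736)
P = B + 1.71·ex + 3.38·ey = (1.5263,-0.3510)

1.53 -0.35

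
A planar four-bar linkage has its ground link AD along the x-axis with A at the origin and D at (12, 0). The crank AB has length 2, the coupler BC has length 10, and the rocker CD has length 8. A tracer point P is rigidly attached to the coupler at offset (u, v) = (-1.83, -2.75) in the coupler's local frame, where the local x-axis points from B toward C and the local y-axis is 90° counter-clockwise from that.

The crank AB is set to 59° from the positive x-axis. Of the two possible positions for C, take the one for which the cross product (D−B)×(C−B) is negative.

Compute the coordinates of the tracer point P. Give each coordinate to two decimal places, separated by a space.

A=(0,0), D=(12.00,0)
B = A + 2.00·(cos59°, sin59°) = (1.0301, 1.7143)
|BD| = 11.1031
circle(B,10.00) ∩ circle(D,8.00): a=7.1727, h=6.9679
  candidates: C₊=(9.1926,7.4912) cross=77.366; C₋=(7.0409,-6.2775) cross=-77.366
  mode - wants cross < 0 → take C=(7.0409,-6.2775) (cross=-77.366)
ex = (C−B)/|BC| = (0.6011,-0.7992); ey = (0.7992,0.6011)
P = B + -1.83·ex + -2.75·ey = (-2.2677,1.5239)

-2.27 1.52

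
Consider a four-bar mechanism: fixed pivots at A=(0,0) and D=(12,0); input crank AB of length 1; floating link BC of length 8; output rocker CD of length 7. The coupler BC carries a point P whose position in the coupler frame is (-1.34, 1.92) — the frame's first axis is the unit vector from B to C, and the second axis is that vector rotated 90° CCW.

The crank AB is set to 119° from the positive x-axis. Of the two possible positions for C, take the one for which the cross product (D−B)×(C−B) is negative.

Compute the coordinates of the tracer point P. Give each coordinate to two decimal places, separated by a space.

A=(0,0), D=(12.00,0)
B = A + 1.00·(cos119°, sin119°) = (-0.4848, 0.8746)
|BD| = 12.5154
circle(B,8.00) ∩ circle(D,7.00): a=6.8570, h=4.1209
  candidates: C₊=(6.6434,4.5063) cross=51.575; C₋=(6.0674,-3.7154) cross=-51.575
  mode - wants cross < 0 → take C=(6.0674,-3.7154) (cross=-51.575)
ex = (C−B)/|BC| = (0.8190,-0.5738); ey = (0.5738,0.8190)
P = B + -1.34·ex + 1.92·ey = (-0.4807,3.2160)

-0.48 3.22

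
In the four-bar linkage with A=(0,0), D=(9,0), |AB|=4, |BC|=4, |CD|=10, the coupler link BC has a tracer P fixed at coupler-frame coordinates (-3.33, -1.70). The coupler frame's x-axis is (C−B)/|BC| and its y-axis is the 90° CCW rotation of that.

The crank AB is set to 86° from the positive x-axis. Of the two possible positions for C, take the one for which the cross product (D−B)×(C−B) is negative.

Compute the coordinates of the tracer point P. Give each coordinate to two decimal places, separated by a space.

A=(0,0), D=(9.00,0)
B = A + 4.00·(cos86°, sin86°) = (0.2790, 3.9903)
|BD| = 9.5905
circle(B,4.00) ∩ circle(D,10.00): a=0.4159, h=3.9783
  candidates: C₊=(2.3125,7.4348) cross=38.154; C₋=(-0.9980,0.1996) cross=-38.154
  mode - wants cross < 0 → take C=(-0.9980,0.1996) (cross=-38.154)
ex = (C−B)/|BC| = (-0.3193,-0.9477); ey = (0.9477,-0.3193)
P = B + -3.33·ex + -1.70·ey = (-0.2689,7.6887)

-0.27 7.69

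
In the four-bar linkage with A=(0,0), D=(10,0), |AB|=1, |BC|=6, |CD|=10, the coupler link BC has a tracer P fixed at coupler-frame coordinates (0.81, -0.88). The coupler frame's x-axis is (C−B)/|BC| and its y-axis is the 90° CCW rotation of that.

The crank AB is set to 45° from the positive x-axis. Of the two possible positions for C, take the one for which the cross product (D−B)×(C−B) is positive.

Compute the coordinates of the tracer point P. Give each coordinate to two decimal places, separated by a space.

1.78 1.24

A=(0,0), D=(10.00,0)
B = A + 1.00·(cos45°, sin45°) = (0.7071, 0.7071)
|BD| = 9.3198
circle(B,6.00) ∩ circle(D,10.00): a=1.2263, h=5.8733
  candidates: C₊=(2.3755,6.4705) cross=54.738; C₋=(1.4843,-5.2423) cross=-54.738
  mode + wants cross > 0 → take C=(2.3755,6.4705) (cross=54.738)
ex = (C−B)/|BC| = (0.2781,0.9606); ey = (-0.9606,0.2781)
P = B + 0.81·ex + -0.88·ey = (1.7776,1.2405)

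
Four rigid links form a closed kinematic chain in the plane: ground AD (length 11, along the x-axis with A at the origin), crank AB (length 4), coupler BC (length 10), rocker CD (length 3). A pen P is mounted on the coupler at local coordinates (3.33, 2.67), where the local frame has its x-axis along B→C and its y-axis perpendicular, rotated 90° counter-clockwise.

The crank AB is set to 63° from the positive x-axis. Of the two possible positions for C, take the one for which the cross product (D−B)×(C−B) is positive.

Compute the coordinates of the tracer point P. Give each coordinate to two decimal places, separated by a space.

5.32 6.00

A=(0,0), D=(11.00,0)
B = A + 4.00·(cos63°, sin63°) = (1.8160, 3.5640)
|BD| = 9.8513
circle(B,10.00) ∩ circle(D,3.00): a=9.5443, h=2.9842
  candidates: C₊=(11.7934,2.8932) cross=29.399; C₋=(9.6341,-2.6710) cross=-29.399
  mode + wants cross > 0 → take C=(11.7934,2.8932) (cross=29.399)
ex = (C−B)/|BC| = (0.9977,-0.0671); ey = (0.0671,0.9977)
P = B + 3.33·ex + 2.67·ey = (5.3176,6.0046)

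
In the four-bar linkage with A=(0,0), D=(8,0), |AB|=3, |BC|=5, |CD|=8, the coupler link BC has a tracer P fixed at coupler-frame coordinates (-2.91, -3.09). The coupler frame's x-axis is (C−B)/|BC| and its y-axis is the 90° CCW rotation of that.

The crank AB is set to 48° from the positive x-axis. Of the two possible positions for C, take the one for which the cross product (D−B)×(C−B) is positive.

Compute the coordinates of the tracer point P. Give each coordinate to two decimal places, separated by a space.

3.78 -1.63

A=(0,0), D=(8.00,0)
B = A + 3.00·(cos48°, sin48°) = (2.0074, 2.2294)
|BD| = 6.3939
circle(B,5.00) ∩ circle(D,8.00): a=0.1472, h=4.9978
  candidates: C₊=(3.8880,6.8623) cross=31.956; C₋=(0.4027,-2.5060) cross=-31.956
  mode + wants cross > 0 → take C=(3.8880,6.8623) (cross=31.956)
ex = (C−B)/|BC| = (0.3761,0.9266); ey = (-0.9266,0.3761)
P = B + -2.91·ex + -3.09·ey = (3.7760,-1.6291)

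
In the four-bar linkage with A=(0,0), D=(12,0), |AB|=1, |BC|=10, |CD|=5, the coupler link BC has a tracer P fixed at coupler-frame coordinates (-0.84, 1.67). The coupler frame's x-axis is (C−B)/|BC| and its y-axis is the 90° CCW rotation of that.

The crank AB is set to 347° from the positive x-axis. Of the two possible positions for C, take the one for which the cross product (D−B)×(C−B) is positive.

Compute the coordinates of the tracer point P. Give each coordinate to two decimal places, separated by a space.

A=(0,0), D=(12.00,0)
B = A + 1.00·(cos347°, sin347°) = (0.9744, -0.2250)
|BD| = 11.0279
circle(B,10.00) ∩ circle(D,5.00): a=8.9144, h=4.5313
  candidates: C₊=(9.7945,4.4873) cross=49.971; C₋=(9.9794,-4.5735) cross=-49.971
  mode + wants cross > 0 → take C=(9.7945,4.4873) (cross=49.971)
ex = (C−B)/|BC| = (0.8820,0.4712); ey = (-0.4712,0.8820)
P = B + -0.84·ex + 1.67·ey = (-0.5535,0.8522)

-0.55 0.85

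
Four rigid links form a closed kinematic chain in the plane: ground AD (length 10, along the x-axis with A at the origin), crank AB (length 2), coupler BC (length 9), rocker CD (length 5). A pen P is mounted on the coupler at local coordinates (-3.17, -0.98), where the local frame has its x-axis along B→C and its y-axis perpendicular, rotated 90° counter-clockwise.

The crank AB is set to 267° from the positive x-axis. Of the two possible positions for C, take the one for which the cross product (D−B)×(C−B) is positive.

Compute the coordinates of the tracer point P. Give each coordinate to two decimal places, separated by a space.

A=(0,0), D=(10.00,0)
B = A + 2.00·(cos267°, sin267°) = (-0.1047, -1.9973)
|BD| = 10.3002
circle(B,9.00) ∩ circle(D,5.00): a=7.8685, h=4.3689
  candidates: C₊=(6.7673,3.8144) cross=45.000; C₋=(8.4616,-4.7575) cross=-45.000
  mode + wants cross > 0 → take C=(6.7673,3.8144) (cross=45.000)
ex = (C−B)/|BC| = (0.7636,0.6457); ey = (-0.6457,0.7636)
P = B + -3.17·ex + -0.98·ey = (-1.8923,-4.7925)

-1.89 -4.79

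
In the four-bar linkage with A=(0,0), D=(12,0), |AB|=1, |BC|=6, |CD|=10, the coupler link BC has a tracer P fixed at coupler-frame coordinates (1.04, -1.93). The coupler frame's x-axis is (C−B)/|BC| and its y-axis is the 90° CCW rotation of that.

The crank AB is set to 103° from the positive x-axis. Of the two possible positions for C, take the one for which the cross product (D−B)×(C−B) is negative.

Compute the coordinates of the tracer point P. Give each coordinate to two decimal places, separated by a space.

-1.33 -0.92

A=(0,0), D=(12.00,0)
B = A + 1.00·(cos103°, sin103°) = (-0.2250, 0.9744)
|BD| = 12.2637
circle(B,6.00) ∩ circle(D,10.00): a=3.5225, h=4.8571
  candidates: C₊=(3.6724,5.5363) cross=59.567; C₋=(2.9005,-4.1473) cross=-59.567
  mode - wants cross < 0 → take C=(2.9005,-4.1473) (cross=-59.567)
ex = (C−B)/|BC| = (0.5209,-0.8536); ey = (0.8536,0.5209)
P = B + 1.04·ex + -1.93·ey = (-1.3307,-0.9188)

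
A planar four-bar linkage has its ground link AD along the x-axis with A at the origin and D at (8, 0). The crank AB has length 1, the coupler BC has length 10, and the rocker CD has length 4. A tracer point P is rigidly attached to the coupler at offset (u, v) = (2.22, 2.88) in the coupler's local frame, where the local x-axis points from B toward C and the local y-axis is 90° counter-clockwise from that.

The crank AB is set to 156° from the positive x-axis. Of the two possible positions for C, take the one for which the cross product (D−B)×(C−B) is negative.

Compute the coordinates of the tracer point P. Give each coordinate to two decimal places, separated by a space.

A=(0,0), D=(8.00,0)
B = A + 1.00·(cos156°, sin156°) = (-0.9135, 0.4067)
|BD| = 8.9228
circle(B,10.00) ∩ circle(D,4.00): a=9.1684, h=3.9925
  candidates: C₊=(8.4274,3.9771) cross=35.624; C₋=(8.0634,-3.9995) cross=-35.624
  mode - wants cross < 0 → take C=(8.0634,-3.9995) (cross=-35.624)
ex = (C−B)/|BC| = (0.8977,-0.4406); ey = (0.4406,0.8977)
P = B + 2.22·ex + 2.88·ey = (2.3483,2.0139)

2.35 2.01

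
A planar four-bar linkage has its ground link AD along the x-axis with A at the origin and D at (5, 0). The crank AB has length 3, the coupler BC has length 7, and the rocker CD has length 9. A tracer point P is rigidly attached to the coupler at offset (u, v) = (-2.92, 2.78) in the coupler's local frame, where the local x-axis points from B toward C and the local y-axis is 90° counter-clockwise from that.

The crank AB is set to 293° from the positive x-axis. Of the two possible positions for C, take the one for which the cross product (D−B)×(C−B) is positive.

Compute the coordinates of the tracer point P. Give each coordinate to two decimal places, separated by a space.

A=(0,0), D=(5.00,0)
B = A + 3.00·(cos293°, sin293°) = (1.1722, -2.7615)
|BD| = 4.7200
circle(B,7.00) ∩ circle(D,9.00): a=-1.0299, h=6.9238
  candidates: C₊=(-3.7139,2.2510) cross=32.680; C₋=(4.3879,-8.9792) cross=-32.680
  mode + wants cross > 0 → take C=(-3.7139,2.2510) (cross=32.680)
ex = (C−B)/|BC| = (-0.6980,0.7161); ey = (-0.7161,-0.6980)
P = B + -2.92·ex + 2.78·ey = (1.2197,-6.7930)

1.22 -6.79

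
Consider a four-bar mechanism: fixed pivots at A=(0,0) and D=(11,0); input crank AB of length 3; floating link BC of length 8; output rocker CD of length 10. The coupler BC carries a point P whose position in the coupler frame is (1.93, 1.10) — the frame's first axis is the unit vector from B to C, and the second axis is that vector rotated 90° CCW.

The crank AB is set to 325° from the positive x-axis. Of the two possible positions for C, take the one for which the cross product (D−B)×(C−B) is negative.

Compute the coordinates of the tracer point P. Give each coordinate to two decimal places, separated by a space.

A=(0,0), D=(11.00,0)
B = A + 3.00·(cos325°, sin325°) = (2.4575, -1.7207)
|BD| = 8.7141
circle(B,8.00) ∩ circle(D,10.00): a=2.2915, h=7.6648
  candidates: C₊=(3.1903,6.2456) cross=66.792; C₋=(6.2173,-8.7821) cross=-66.792
  mode - wants cross < 0 → take C=(6.2173,-8.7821) (cross=-66.792)
ex = (C−B)/|BC| = (0.4700,-0.8827); ey = (0.8827,0.4700)
P = B + 1.93·ex + 1.10·ey = (4.3355,-2.9073)

4.34 -2.91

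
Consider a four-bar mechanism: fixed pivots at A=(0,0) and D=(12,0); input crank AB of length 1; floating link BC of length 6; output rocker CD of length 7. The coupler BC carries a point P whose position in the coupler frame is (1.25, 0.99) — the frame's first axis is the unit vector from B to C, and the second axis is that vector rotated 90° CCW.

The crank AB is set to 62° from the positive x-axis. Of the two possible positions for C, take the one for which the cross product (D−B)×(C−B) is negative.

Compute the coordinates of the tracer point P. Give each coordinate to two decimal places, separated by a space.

2.06 1.01

A=(0,0), D=(12.00,0)
B = A + 1.00·(cos62°, sin62°) = (0.4695, 0.8829)
|BD| = 11.5643
circle(B,6.00) ∩ circle(D,7.00): a=5.2201, h=2.9582
  candidates: C₊=(5.9002,3.4339) cross=34.209; C₋=(5.4484,-2.4652) cross=-34.209
  mode - wants cross < 0 → take C=(5.4484,-2.4652) (cross=-34.209)
ex = (C−B)/|BC| = (0.8298,-0.5580); ey = (0.5580,0.8298)
P = B + 1.25·ex + 0.99·ey = (2.0592,1.0070)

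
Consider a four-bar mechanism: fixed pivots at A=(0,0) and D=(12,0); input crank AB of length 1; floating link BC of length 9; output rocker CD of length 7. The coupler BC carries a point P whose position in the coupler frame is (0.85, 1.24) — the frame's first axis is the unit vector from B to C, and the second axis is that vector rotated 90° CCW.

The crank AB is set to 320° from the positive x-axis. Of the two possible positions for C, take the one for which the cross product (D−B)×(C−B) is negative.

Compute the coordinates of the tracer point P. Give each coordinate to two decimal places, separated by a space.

2.18 -0.12

A=(0,0), D=(12.00,0)
B = A + 1.00·(cos320°, sin320°) = (0.7660, -0.6428)
|BD| = 11.2523
circle(B,9.00) ∩ circle(D,7.00): a=7.0481, h=5.5968
  candidates: C₊=(7.4829,5.3475) cross=62.977; C₋=(8.1223,-5.8278) cross=-62.977
  mode - wants cross < 0 → take C=(8.1223,-5.8278) (cross=-62.977)
ex = (C−B)/|BC| = (0.8174,-0.5761); ey = (0.5761,0.8174)
P = B + 0.85·ex + 1.24·ey = (2.1752,-0.1190)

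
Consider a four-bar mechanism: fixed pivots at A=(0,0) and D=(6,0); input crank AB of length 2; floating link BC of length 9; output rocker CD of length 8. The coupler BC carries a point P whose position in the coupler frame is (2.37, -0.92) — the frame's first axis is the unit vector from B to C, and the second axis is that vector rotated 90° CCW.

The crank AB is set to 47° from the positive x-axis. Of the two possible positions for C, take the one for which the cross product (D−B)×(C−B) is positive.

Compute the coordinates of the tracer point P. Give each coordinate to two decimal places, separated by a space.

A=(0,0), D=(6.00,0)
B = A + 2.00·(cos47°, sin47°) = (1.3640, 1.4627)
|BD| = 4.8613
circle(B,9.00) ∩ circle(D,8.00): a=4.1792, h=7.9709
  candidates: C₊=(7.7478,7.8067) cross=38.749; C₋=(2.9511,-7.3962) cross=-38.749
  mode + wants cross > 0 → take C=(7.7478,7.8067) (cross=38.749)
ex = (C−B)/|BC| = (0.7093,0.7049); ey = (-0.7049,0.7093)
P = B + 2.37·ex + -0.92·ey = (3.6936,2.4807)

3.69 2.48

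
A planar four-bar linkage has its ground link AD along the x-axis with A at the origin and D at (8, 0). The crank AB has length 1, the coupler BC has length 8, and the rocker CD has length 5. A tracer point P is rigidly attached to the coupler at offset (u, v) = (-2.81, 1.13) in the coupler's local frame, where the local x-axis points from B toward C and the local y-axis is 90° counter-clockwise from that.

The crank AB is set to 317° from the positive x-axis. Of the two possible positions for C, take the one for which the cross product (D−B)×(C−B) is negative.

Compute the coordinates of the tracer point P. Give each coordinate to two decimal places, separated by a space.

A=(0,0), D=(8.00,0)
B = A + 1.00·(cos317°, sin317°) = (0.7314, -0.6820)
|BD| = 7.3006
circle(B,8.00) ∩ circle(D,5.00): a=6.3213, h=4.9032
  candidates: C₊=(6.5670,4.7902) cross=35.796; C₋=(7.4831,-4.9732) cross=-35.796
  mode - wants cross < 0 → take C=(7.4831,-4.9732) (cross=-35.796)
ex = (C−B)/|BC| = (0.8440,-0.5364); ey = (0.5364,0.8440)
P = B + -2.81·ex + 1.13·ey = (-1.0341,1.7790)

-1.03 1.78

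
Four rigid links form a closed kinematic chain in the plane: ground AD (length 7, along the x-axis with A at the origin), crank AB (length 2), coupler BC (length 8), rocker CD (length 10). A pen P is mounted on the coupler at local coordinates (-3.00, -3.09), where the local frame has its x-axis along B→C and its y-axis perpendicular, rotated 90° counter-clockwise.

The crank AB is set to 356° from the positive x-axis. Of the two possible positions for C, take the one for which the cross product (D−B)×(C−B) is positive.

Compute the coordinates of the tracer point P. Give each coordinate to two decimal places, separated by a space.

A=(0,0), D=(7.00,0)
B = A + 2.00·(cos356°, sin356°) = (1.9951, -0.1395)
|BD| = 5.0068
circle(B,8.00) ∩ circle(D,10.00): a=-1.0917, h=7.9252
  candidates: C₊=(0.6830,7.7522) cross=39.680; C₋=(1.1247,-8.0920) cross=-39.680
  mode + wants cross > 0 → take C=(0.6830,7.7522) (cross=39.680)
ex = (C−B)/|BC| = (-0.1640,0.9865); ey = (-0.9865,-0.1640)
P = B + -3.00·ex + -3.09·ey = (5.5353,-2.5921)

5.54 -2.59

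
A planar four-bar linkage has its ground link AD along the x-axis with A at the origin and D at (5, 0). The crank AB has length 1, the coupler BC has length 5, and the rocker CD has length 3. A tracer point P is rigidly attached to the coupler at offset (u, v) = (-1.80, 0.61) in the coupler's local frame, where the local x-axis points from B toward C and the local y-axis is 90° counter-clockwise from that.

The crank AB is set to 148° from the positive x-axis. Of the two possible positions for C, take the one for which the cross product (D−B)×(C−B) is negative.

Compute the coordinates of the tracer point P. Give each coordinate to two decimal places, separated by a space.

-1.95 2.08

A=(0,0), D=(5.00,0)
B = A + 1.00·(cos148°, sin148°) = (-0.8480, 0.5299)
|BD| = 5.8720
circle(B,5.00) ∩ circle(D,3.00): a=4.2984, h=2.5542
  candidates: C₊=(3.6633,2.6858) cross=14.998; C₋=(3.2023,-2.4017) cross=-14.998
  mode - wants cross < 0 → take C=(3.2023,-2.4017) (cross=-14.998)
ex = (C−B)/|BC| = (0.8101,-0.5863); ey = (0.5863,0.8101)
P = B + -1.80·ex + 0.61·ey = (-1.9485,2.0795)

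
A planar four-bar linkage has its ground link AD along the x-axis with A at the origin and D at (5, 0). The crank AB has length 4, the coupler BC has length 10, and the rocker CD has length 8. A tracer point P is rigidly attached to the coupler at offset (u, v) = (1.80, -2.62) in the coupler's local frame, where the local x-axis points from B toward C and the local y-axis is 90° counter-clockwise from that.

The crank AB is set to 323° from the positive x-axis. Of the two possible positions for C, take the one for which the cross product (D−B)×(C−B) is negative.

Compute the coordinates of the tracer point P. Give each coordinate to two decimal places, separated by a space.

A=(0,0), D=(5.00,0)
B = A + 4.00·(cos323°, sin323°) = (3.1945, -2.4073)
|BD| = 3.0091
circle(B,10.00) ∩ circle(D,8.00): a=7.4864, h=6.6297
  candidates: C₊=(2.3826,7.5597) cross=19.949; C₋=(12.9902,-0.3960) cross=-19.949
  mode - wants cross < 0 → take C=(12.9902,-0.3960) (cross=-19.949)
ex = (C−B)/|BC| = (0.9796,0.2011); ey = (-0.2011,0.9796)
P = B + 1.80·ex + -2.62·ey = (5.4847,-4.6117)

5.48 -4.61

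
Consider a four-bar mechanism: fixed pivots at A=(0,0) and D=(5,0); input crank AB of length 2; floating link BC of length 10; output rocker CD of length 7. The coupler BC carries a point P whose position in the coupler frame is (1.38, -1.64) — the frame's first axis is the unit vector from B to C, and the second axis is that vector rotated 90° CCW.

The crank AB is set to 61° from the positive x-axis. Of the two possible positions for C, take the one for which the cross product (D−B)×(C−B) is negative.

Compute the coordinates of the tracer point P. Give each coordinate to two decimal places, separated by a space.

A=(0,0), D=(5.00,0)
B = A + 2.00·(cos61°, sin61°) = (0.9696, 1.7492)
|BD| = 4.3936
circle(B,10.00) ∩ circle(D,7.00): a=8.0007, h=5.9991
  candidates: C₊=(10.6973,4.0670) cross=26.358; C₋=(5.9204,-6.9392) cross=-26.358
  mode - wants cross < 0 → take C=(5.9204,-6.9392) (cross=-26.358)
ex = (C−B)/|BC| = (0.4951,-0.8688); ey = (0.8688,0.4951)
P = B + 1.38·ex + -1.64·ey = (0.2279,-0.2617)

0.23 -0.26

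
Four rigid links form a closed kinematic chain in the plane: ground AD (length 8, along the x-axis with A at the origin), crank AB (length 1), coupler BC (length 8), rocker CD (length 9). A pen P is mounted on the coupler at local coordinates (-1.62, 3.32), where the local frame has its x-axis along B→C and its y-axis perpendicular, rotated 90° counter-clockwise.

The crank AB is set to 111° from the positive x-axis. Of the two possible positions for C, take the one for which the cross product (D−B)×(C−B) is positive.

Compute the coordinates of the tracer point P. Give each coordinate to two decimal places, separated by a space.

A=(0,0), D=(8.00,0)
B = A + 1.00·(cos111°, sin111°) = (-0.3584, 0.9336)
|BD| = 8.4103
circle(B,8.00) ∩ circle(D,9.00): a=3.1945, h=7.3345
  candidates: C₊=(3.6306,7.8682) cross=61.686; C₋=(2.0022,-6.7102) cross=-61.686
  mode + wants cross > 0 → take C=(3.6306,7.8682) (cross=61.686)
ex = (C−B)/|BC| = (0.4986,0.8668); ey = (-0.8668,0.4986)
P = B + -1.62·ex + 3.32·ey = (-4.0440,1.1847)

-4.04 1.18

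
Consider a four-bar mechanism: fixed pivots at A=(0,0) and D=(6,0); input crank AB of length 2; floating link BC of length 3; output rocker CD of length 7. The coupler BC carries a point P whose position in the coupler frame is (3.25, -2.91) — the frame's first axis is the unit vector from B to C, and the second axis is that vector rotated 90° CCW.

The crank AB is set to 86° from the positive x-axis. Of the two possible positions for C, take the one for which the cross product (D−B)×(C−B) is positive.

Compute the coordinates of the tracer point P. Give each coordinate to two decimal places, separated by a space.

A=(0,0), D=(6.00,0)
B = A + 2.00·(cos86°, sin86°) = (0.1395, 1.9951)
|BD| = 6.1908
circle(B,3.00) ∩ circle(D,7.00): a=-0.1352, h=2.9970
  candidates: C₊=(0.9774,4.8758) cross=18.553; C₋=(-0.9543,-0.7983) cross=-18.553
  mode + wants cross > 0 → take C=(0.9774,4.8758) (cross=18.553)
ex = (C−B)/|BC| = (0.2793,0.9602); ey = (-0.9602,0.2793)
P = B + 3.25·ex + -2.91·ey = (3.8414,4.3031)

3.84 4.30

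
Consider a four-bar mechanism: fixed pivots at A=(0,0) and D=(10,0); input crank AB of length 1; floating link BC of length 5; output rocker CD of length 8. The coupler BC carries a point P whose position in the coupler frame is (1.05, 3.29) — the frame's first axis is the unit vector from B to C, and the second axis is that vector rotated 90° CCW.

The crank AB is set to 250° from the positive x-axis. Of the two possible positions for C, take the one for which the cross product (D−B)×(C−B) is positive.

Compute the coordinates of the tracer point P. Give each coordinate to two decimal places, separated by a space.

-2.37 1.86

A=(0,0), D=(10.00,0)
B = A + 1.00·(cos250°, sin250°) = (-0.3420, -0.9397)
|BD| = 10.3846
circle(B,5.00) ∩ circle(D,8.00): a=3.3145, h=3.7435
  candidates: C₊=(2.6202,3.0884) cross=38.875; C₋=(3.2977,-4.3679) cross=-38.875
  mode + wants cross > 0 → take C=(2.6202,3.0884) (cross=38.875)
ex = (C−B)/|BC| = (0.5924,0.8056); ey = (-0.8056,0.5924)
P = B + 1.05·ex + 3.29·ey = (-2.3704,1.8553)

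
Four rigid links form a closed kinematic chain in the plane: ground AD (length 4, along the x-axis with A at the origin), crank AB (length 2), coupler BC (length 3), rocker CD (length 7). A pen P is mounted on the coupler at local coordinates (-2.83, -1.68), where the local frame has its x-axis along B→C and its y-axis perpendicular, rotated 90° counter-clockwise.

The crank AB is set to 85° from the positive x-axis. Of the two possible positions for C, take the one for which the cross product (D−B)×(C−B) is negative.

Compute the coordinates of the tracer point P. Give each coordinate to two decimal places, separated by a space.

A=(0,0), D=(4.00,0)
B = A + 2.00·(cos85°, sin85°) = (0.1743, 1.9924)
|BD| = 4.3134
circle(B,3.00) ∩ circle(D,7.00): a=-2.4800, h=1.6881
  candidates: C₊=(-1.2455,4.6351) cross=7.281; C₋=(-2.8050,1.6407) cross=-7.281
  mode - wants cross < 0 → take C=(-2.8050,1.6407) (cross=-7.281)
ex = (C−B)/|BC| = (-0.9931,-0.1172); ey = (0.1172,-0.9931)
P = B + -2.83·ex + -1.68·ey = (2.7879,3.9926)

2.79 3.99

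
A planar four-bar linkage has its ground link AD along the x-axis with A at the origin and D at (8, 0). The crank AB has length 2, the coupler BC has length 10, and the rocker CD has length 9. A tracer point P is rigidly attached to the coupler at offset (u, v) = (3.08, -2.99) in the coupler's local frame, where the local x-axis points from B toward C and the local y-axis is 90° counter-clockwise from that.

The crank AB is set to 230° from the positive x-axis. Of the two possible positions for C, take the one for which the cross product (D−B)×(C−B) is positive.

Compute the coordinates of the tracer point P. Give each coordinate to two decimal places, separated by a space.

A=(0,0), D=(8.00,0)
B = A + 2.00·(cos230°, sin230°) = (-1.2856, -1.5321)
|BD| = 9.4111
circle(B,10.00) ∩ circle(D,9.00): a=5.7150, h=8.2060
  candidates: C₊=(3.0173,7.4948) cross=77.228; C₋=(5.6891,-8.6983) cross=-77.228
  mode + wants cross > 0 → take C=(3.0173,7.4948) (cross=77.228)
ex = (C−B)/|BC| = (0.4303,0.9027); ey = (-0.9027,0.4303)
P = B + 3.08·ex + -2.99·ey = (2.7388,-0.0384)

2.74 -0.04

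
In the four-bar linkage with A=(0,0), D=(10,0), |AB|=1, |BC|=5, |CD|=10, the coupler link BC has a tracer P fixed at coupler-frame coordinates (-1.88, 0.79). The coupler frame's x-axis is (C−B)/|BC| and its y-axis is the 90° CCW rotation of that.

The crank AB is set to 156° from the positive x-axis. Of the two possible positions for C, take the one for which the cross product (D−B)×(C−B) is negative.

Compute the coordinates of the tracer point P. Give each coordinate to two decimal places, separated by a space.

A=(0,0), D=(10.00,0)
B = A + 1.00·(cos156°, sin156°) = (-0.9135, 0.4067)
|BD| = 10.9211
circle(B,5.00) ∩ circle(D,10.00): a=2.0268, h=4.5708
  candidates: C₊=(1.2821,4.8988) cross=49.918; C₋=(0.9417,-4.2363) cross=-49.918
  mode - wants cross < 0 → take C=(0.9417,-4.2363) (cross=-49.918)
ex = (C−B)/|BC| = (0.3710,-0.9286); ey = (0.9286,0.3710)
P = B + -1.88·ex + 0.79·ey = (-0.8775,2.4457)

-0.88 2.45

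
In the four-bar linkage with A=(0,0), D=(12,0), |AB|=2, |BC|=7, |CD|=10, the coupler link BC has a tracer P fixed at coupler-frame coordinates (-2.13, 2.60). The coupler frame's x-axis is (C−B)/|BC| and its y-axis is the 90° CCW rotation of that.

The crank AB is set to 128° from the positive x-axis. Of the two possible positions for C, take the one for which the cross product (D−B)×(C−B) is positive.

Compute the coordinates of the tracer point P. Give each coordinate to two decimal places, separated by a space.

A=(0,0), D=(12.00,0)
B = A + 2.00·(cos128°, sin128°) = (-1.2313, 1.5760)
|BD| = 13.3249
circle(B,7.00) ∩ circle(D,10.00): a=4.7487, h=5.1429
  candidates: C₊=(4.0923,6.1212) cross=68.529; C₋=(2.8758,-4.0925) cross=-68.529
  mode + wants cross > 0 → take C=(4.0923,6.1212) (cross=68.529)
ex = (C−B)/|BC| = (0.7605,0.6493); ey = (-0.6493,0.7605)
P = B + -2.13·ex + 2.60·ey = (-4.5394,2.1704)

-4.54 2.17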